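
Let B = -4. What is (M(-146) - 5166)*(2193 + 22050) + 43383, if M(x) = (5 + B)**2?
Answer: -125171712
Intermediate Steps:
M(x) = 1 (M(x) = (5 - 4)**2 = 1**2 = 1)
(M(-146) - 5166)*(2193 + 22050) + 43383 = (1 - 5166)*(2193 + 22050) + 43383 = -5165*24243 + 43383 = -125215095 + 43383 = -125171712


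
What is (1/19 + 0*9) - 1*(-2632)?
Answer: 50009/19 ≈ 2632.1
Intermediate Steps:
(1/19 + 0*9) - 1*(-2632) = (1/19 + 0) + 2632 = 1/19 + 2632 = 50009/19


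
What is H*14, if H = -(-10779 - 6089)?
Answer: 236152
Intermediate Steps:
H = 16868 (H = -1*(-16868) = 16868)
H*14 = 16868*14 = 236152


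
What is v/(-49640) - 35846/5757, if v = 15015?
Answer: -373167359/57155496 ≈ -6.5290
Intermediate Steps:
v/(-49640) - 35846/5757 = 15015/(-49640) - 35846/5757 = 15015*(-1/49640) - 35846*1/5757 = -3003/9928 - 35846/5757 = -373167359/57155496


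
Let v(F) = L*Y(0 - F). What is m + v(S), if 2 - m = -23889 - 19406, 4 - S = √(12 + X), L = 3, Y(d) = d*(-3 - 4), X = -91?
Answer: 43381 - 21*I*√79 ≈ 43381.0 - 186.65*I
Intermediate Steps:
Y(d) = -7*d (Y(d) = d*(-7) = -7*d)
S = 4 - I*√79 (S = 4 - √(12 - 91) = 4 - √(-79) = 4 - I*√79 ≈ 4.0 - 8.8882*I)
v(F) = 21*F (v(F) = 3*(-7*(0 - F)) = 3*(-(-7)*F) = 3*(7*F) = 21*F)
m = 43297 (m = 2 - (-23889 - 19406) = 2 - 1*(-43295) = 2 + 43295 = 43297)
m + v(S) = 43297 + 21*(4 - I*√79) = 43297 + (84 - 21*I*√79) = 43381 - 21*I*√79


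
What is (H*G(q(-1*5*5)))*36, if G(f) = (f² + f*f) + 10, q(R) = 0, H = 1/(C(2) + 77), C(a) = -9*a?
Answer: 360/59 ≈ 6.1017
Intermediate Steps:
H = 1/59 (H = 1/(-9*2 + 77) = 1/(-18 + 77) = 1/59 ≈ 0.016949)
G(f) = 10 + 2*f² (G(f) = (f² + f²) + 10 = 2*f² + 10 = 10 + 2*f²)
(H*G(q(-1*5*5)))*36 = ((10 + 2*0²)/59)*36 = ((10 + 2*0)/59)*36 = ((10 + 0)/59)*36 = ((1/59)*10)*36 = (10/59)*36 = 360/59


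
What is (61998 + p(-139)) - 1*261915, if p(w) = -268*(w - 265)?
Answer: -91645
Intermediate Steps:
p(w) = 71020 - 268*w (p(w) = -268*(-265 + w) = 71020 - 268*w)
(61998 + p(-139)) - 1*261915 = (61998 + (71020 - 268*(-139))) - 1*261915 = (61998 + (71020 + 37252)) - 261915 = (61998 + 108272) - 261915 = 170270 - 261915 = -91645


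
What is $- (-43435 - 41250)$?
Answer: $84685$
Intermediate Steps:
$- (-43435 - 41250) = \left(-1\right) \left(-84685\right) = 84685$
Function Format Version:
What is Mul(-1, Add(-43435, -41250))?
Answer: 84685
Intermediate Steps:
Mul(-1, Add(-43435, -41250)) = Mul(-1, -84685) = 84685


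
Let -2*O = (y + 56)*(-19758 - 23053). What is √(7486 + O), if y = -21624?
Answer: 7*I*√9421762 ≈ 21486.0*I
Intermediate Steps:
O = -461673824 (O = -(-21624 + 56)*(-19758 - 23053)/2 = -(-10784)*(-42811) = -½*923347648 = -461673824)
√(7486 + O) = √(7486 - 461673824) = √(-461666338) = 7*I*√9421762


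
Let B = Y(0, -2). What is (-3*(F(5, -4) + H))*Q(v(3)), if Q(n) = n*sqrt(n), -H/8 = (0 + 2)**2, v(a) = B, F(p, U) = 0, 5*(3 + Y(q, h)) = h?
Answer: -1632*I*sqrt(85)/25 ≈ -601.85*I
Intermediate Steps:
Y(q, h) = -3 + h/5
B = -17/5 (B = -3 + (1/5)*(-2) = -3 - 2/5 = -17/5 ≈ -3.4000)
v(a) = -17/5
H = -32 (H = -8*(0 + 2)**2 = -8*2**2 = -8*4 = -32)
Q(n) = n**(3/2)
(-3*(F(5, -4) + H))*Q(v(3)) = (-3*(0 - 32))*(-17/5)**(3/2) = (-3*(-32))*(-17*I*sqrt(85)/25) = 96*(-17*I*sqrt(85)/25) = -1632*I*sqrt(85)/25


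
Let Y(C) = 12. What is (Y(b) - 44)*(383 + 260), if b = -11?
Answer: -20576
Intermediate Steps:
(Y(b) - 44)*(383 + 260) = (12 - 44)*(383 + 260) = -32*643 = -20576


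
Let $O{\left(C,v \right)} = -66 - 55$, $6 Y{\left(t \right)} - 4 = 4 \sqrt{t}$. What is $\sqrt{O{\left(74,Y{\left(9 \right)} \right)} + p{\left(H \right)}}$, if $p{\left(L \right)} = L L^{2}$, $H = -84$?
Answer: $5 i \sqrt{23713} \approx 769.95 i$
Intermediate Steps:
$Y{\left(t \right)} = \frac{2}{3} + \frac{2 \sqrt{t}}{3}$ ($Y{\left(t \right)} = \frac{2}{3} + \frac{4 \sqrt{t}}{6} = \frac{2}{3} + \frac{2 \sqrt{t}}{3}$)
$O{\left(C,v \right)} = -121$
$p{\left(L \right)} = L^{3}$
$\sqrt{O{\left(74,Y{\left(9 \right)} \right)} + p{\left(H \right)}} = \sqrt{-121 + \left(-84\right)^{3}} = \sqrt{-121 - 592704} = \sqrt{-592825} = 5 i \sqrt{23713}$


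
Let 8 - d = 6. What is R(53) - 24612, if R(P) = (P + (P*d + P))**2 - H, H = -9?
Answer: 20341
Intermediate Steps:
d = 2 (d = 8 - 1*6 = 8 - 6 = 2)
R(P) = 9 + 16*P**2 (R(P) = (P + (P*2 + P))**2 - 1*(-9) = (P + (2*P + P))**2 + 9 = (P + 3*P)**2 + 9 = (4*P)**2 + 9 = 16*P**2 + 9 = 9 + 16*P**2)
R(53) - 24612 = (9 + 16*53**2) - 24612 = (9 + 16*2809) - 24612 = (9 + 44944) - 24612 = 44953 - 24612 = 20341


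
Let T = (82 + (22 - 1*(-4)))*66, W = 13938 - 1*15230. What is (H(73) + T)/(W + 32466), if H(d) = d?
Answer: 7201/31174 ≈ 0.23099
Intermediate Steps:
W = -1292 (W = 13938 - 15230 = -1292)
T = 7128 (T = (82 + (22 + 4))*66 = (82 + 26)*66 = 108*66 = 7128)
(H(73) + T)/(W + 32466) = (73 + 7128)/(-1292 + 32466) = 7201/31174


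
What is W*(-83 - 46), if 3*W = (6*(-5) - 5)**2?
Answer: -52675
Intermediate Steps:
W = 1225/3 (W = (6*(-5) - 5)**2/3 = (-30 - 5)**2/3 = (1/3)*(-35)**2 = (1/3)*1225 = 1225/3 ≈ 408.33)
W*(-83 - 46) = 1225*(-83 - 46)/3 = (1225/3)*(-129) = -52675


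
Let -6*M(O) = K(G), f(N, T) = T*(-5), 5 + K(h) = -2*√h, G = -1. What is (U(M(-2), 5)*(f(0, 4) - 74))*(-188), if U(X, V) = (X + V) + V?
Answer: 574340/3 + 17672*I/3 ≈ 1.9145e+5 + 5890.7*I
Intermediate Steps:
K(h) = -5 - 2*√h
f(N, T) = -5*T
M(O) = ⅚ + I/3 (M(O) = -(-5 - 2*I)/6 = ⅚ + I/3)
U(X, V) = X + 2*V (U(X, V) = (V + X) + V = X + 2*V)
(U(M(-2), 5)*(f(0, 4) - 74))*(-188) = (((⅚ + I/3) + 2*5)*(-5*4 - 74))*(-188) = (((⅚ + I/3) + 10)*(-20 - 74))*(-188) = ((65/6 + I/3)*(-94))*(-188) = (-3055/3 - 94*I/3)*(-188) = 574340/3 + 17672*I/3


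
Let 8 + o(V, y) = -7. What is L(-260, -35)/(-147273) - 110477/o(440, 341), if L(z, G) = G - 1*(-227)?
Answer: 5423425447/736365 ≈ 7365.1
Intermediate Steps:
L(z, G) = 227 + G (L(z, G) = G + 227 = 227 + G)
o(V, y) = -15 (o(V, y) = -8 - 7 = -15)
L(-260, -35)/(-147273) - 110477/o(440, 341) = (227 - 35)/(-147273) - 110477/(-15) = 192*(-1/147273) - 110477*(-1/15) = -64/49091 + 110477/15 = 5423425447/736365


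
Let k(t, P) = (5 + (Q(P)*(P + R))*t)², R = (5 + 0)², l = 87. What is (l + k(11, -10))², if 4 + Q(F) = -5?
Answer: 4798233297169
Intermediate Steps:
Q(F) = -9 (Q(F) = -4 - 5 = -9)
R = 25 (R = 5² = 25)
k(t, P) = (5 + t*(-225 - 9*P))² (k(t, P) = (5 + (-9*(P + 25))*t)² = (5 + (-9*(25 + P))*t)² = (5 + (-225 - 9*P)*t)² = (5 + t*(-225 - 9*P))²)
(l + k(11, -10))² = (87 + (5 - 225*11 - 9*(-10)*11)²)² = (87 + (5 - 2475 + 990)²)² = (87 + (-1480)²)² = (87 + 2190400)² = 2190487² = 4798233297169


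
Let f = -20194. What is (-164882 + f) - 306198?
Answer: -491274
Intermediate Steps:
(-164882 + f) - 306198 = (-164882 - 20194) - 306198 = -185076 - 306198 = -491274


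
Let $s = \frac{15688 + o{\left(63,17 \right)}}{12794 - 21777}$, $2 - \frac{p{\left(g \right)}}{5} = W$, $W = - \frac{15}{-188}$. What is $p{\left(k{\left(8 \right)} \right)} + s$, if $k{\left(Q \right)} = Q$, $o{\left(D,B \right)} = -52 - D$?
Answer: $\frac{13286591}{1688804} \approx 7.8675$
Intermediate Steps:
$W = \frac{15}{188}$ ($W = \left(-15\right) \left(- \frac{1}{188}\right) = \frac{15}{188} \approx 0.079787$)
$p{\left(g \right)} = \frac{1805}{188}$ ($p{\left(g \right)} = 10 - \frac{75}{188} = \frac{1805}{188}$)
$s = - \frac{15573}{8983}$ ($s = \frac{15688 - 115}{12794 - 21777} = \frac{15688 - 115}{-8983} = \left(15688 - 115\right) \left(- \frac{1}{8983}\right) = 15573 \left(- \frac{1}{8983}\right) = - \frac{15573}{8983} \approx -1.7336$)
$p{\left(k{\left(8 \right)} \right)} + s = \frac{1805}{188} - \frac{15573}{8983} = \frac{13286591}{1688804}$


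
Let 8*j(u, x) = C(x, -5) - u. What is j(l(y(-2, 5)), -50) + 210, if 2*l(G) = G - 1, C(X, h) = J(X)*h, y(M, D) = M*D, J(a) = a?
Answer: 3871/16 ≈ 241.94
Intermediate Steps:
y(M, D) = D*M
C(X, h) = X*h
l(G) = -1/2 + G/2 (l(G) = (G - 1)/2 = (-1 + G)/2 = -1/2 + G/2)
j(u, x) = -5*x/8 - u/8 (j(u, x) = (x*(-5) - u)/8 = (-5*x - u)/8 = (-u - 5*x)/8 = -5*x/8 - u/8)
j(l(y(-2, 5)), -50) + 210 = (-5/8*(-50) - (-1/2 + (5*(-2))/2)/8) + 210 = (125/4 - (-1/2 + (1/2)*(-10))/8) + 210 = (125/4 - (-1/2 - 5)/8) + 210 = (125/4 - 1/8*(-11/2)) + 210 = (125/4 + 11/16) + 210 = 511/16 + 210 = 3871/16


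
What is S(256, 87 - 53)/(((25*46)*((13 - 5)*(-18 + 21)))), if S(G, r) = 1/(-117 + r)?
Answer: -1/2290800 ≈ -4.3653e-7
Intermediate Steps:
S(256, 87 - 53)/(((25*46)*((13 - 5)*(-18 + 21)))) = 1/((-117 + (87 - 53))*(((25*46)*((13 - 5)*(-18 + 21))))) = 1/((-117 + 34)*((1150*(8*3)))) = 1/((-83)*((1150*24))) = -1/83/27600 = -1/83*1/27600 = -1/2290800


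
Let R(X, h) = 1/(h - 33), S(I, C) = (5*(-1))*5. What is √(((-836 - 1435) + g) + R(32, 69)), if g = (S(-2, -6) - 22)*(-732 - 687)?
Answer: √2319193/6 ≈ 253.81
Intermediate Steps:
S(I, C) = -25 (S(I, C) = -5*5 = -25)
g = 66693 (g = (-25 - 22)*(-732 - 687) = -47*(-1419) = 66693)
R(X, h) = 1/(-33 + h)
√(((-836 - 1435) + g) + R(32, 69)) = √(((-836 - 1435) + 66693) + 1/(-33 + 69)) = √((-2271 + 66693) + 1/36) = √(64422 + 1/36) = √(2319193/36) = √2319193/6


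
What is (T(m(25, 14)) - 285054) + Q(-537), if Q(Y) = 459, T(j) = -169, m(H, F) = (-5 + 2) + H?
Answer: -284764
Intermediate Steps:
m(H, F) = -3 + H
(T(m(25, 14)) - 285054) + Q(-537) = (-169 - 285054) + 459 = -285223 + 459 = -284764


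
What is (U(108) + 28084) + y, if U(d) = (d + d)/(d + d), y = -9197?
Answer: 18888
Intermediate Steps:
U(d) = 1 (U(d) = (2*d)/((2*d)) = (2*d)*(1/(2*d)) = 1)
(U(108) + 28084) + y = (1 + 28084) - 9197 = 28085 - 9197 = 18888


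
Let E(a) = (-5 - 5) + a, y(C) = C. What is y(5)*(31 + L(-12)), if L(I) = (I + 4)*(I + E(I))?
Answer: 1515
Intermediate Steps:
E(a) = -10 + a
L(I) = (-10 + 2*I)*(4 + I) (L(I) = (I + 4)*(I + (-10 + I)) = (4 + I)*(-10 + 2*I) = (-10 + 2*I)*(4 + I))
y(5)*(31 + L(-12)) = 5*(31 + (-40 - 2*(-12) + 2*(-12)**2)) = 5*(31 + (-40 + 24 + 2*144)) = 5*(31 + (-40 + 24 + 288)) = 5*(31 + 272) = 5*303 = 1515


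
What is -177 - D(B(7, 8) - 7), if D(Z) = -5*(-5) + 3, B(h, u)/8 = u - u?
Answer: -205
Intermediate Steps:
B(h, u) = 0 (B(h, u) = 8*(u - u) = 8*0 = 0)
D(Z) = 28 (D(Z) = 25 + 3 = 28)
-177 - D(B(7, 8) - 7) = -177 - 1*28 = -177 - 28 = -205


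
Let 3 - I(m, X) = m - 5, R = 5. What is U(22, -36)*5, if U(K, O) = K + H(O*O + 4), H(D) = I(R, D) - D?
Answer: -6375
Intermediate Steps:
I(m, X) = 8 - m (I(m, X) = 3 - (m - 5) = 3 - (-5 + m) = 3 + (5 - m) = 8 - m)
H(D) = 3 - D (H(D) = (8 - 1*5) - D = (8 - 5) - D = 3 - D)
U(K, O) = -1 + K - O**2 (U(K, O) = K + (3 - (O*O + 4)) = K + (3 - (O**2 + 4)) = K + (3 - (4 + O**2)) = K + (3 + (-4 - O**2)) = K + (-1 - O**2) = -1 + K - O**2)
U(22, -36)*5 = (-1 + 22 - 1*(-36)**2)*5 = (-1 + 22 - 1*1296)*5 = (-1 + 22 - 1296)*5 = -1275*5 = -6375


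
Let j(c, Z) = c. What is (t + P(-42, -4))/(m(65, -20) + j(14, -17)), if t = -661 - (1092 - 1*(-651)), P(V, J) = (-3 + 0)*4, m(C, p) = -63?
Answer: 2416/49 ≈ 49.306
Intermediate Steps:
P(V, J) = -12 (P(V, J) = -3*4 = -12)
t = -2404 (t = -661 - (1092 + 651) = -661 - 1*1743 = -661 - 1743 = -2404)
(t + P(-42, -4))/(m(65, -20) + j(14, -17)) = (-2404 - 12)/(-63 + 14) = -2416/(-49) = -2416*(-1/49) = 2416/49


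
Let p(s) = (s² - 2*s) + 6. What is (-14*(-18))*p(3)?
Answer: 2268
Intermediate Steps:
p(s) = 6 + s² - 2*s
(-14*(-18))*p(3) = (-14*(-18))*(6 + 3² - 2*3) = 252*(6 + 9 - 6) = 252*9 = 2268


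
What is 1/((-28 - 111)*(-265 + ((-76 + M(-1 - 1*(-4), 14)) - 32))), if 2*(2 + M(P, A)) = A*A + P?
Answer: 2/76589 ≈ 2.6113e-5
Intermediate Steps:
M(P, A) = -2 + P/2 + A**2/2 (M(P, A) = -2 + (A*A + P)/2 = -2 + (A**2 + P)/2 = -2 + (P + A**2)/2 = -2 + (P/2 + A**2/2) = -2 + P/2 + A**2/2)
1/((-28 - 111)*(-265 + ((-76 + M(-1 - 1*(-4), 14)) - 32))) = 1/((-28 - 111)*(-265 + ((-76 + (-2 + (-1 - 1*(-4))/2 + (1/2)*14**2)) - 32))) = 1/(-139*(-265 + ((-76 + (-2 + (-1 + 4)/2 + (1/2)*196)) - 32))) = 1/(-139*(-265 + ((-76 + (-2 + (1/2)*3 + 98)) - 32))) = 1/(-139*(-265 + ((-76 + (-2 + 3/2 + 98)) - 32))) = 1/(-139*(-265 + ((-76 + 195/2) - 32))) = 1/(-139*(-265 + (43/2 - 32))) = 1/(-139*(-265 - 21/2)) = 1/(-139*(-551/2)) = 1/(76589/2) = 2/76589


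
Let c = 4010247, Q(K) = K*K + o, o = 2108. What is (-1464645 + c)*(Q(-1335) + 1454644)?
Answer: 8245146329154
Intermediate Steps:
Q(K) = 2108 + K² (Q(K) = K*K + 2108 = K² + 2108 = 2108 + K²)
(-1464645 + c)*(Q(-1335) + 1454644) = (-1464645 + 4010247)*((2108 + (-1335)²) + 1454644) = 2545602*((2108 + 1782225) + 1454644) = 2545602*(1784333 + 1454644) = 2545602*3238977 = 8245146329154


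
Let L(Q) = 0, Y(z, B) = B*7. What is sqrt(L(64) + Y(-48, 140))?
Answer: 14*sqrt(5) ≈ 31.305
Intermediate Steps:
Y(z, B) = 7*B
sqrt(L(64) + Y(-48, 140)) = sqrt(0 + 7*140) = sqrt(0 + 980) = sqrt(980) = 14*sqrt(5)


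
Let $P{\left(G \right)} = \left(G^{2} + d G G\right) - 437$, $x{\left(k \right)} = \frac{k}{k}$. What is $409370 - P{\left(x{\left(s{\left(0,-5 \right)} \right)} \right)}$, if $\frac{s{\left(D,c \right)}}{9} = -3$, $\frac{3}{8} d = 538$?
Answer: $\frac{1225114}{3} \approx 4.0837 \cdot 10^{5}$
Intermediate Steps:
$d = \frac{4304}{3}$ ($d = \frac{8}{3} \cdot 538 = \frac{4304}{3} \approx 1434.7$)
$s{\left(D,c \right)} = -27$ ($s{\left(D,c \right)} = 9 \left(-3\right) = -27$)
$x{\left(k \right)} = 1$
$P{\left(G \right)} = -437 + \frac{4307 G^{2}}{3}$ ($P{\left(G \right)} = \left(G^{2} + \frac{4304 G}{3} G\right) - 437 = \left(G^{2} + \frac{4304 G^{2}}{3}\right) - 437 = \frac{4307 G^{2}}{3} - 437 = -437 + \frac{4307 G^{2}}{3}$)
$409370 - P{\left(x{\left(s{\left(0,-5 \right)} \right)} \right)} = 409370 - \left(-437 + \frac{4307 \cdot 1^{2}}{3}\right) = 409370 - \left(-437 + \frac{4307}{3} \cdot 1\right) = 409370 - \left(-437 + \frac{4307}{3}\right) = 409370 - \frac{2996}{3} = \frac{1225114}{3}$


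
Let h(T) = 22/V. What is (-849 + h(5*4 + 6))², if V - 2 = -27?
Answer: 451435009/625 ≈ 7.2230e+5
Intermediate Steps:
V = -25 (V = 2 - 27 = -25)
h(T) = -22/25 (h(T) = 22/(-25) = 22*(-1/25) = -22/25)
(-849 + h(5*4 + 6))² = (-849 - 22/25)² = (-21247/25)² = 451435009/625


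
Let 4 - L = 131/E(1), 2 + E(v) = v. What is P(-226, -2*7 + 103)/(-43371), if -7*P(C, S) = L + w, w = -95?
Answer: 40/303597 ≈ 0.00013175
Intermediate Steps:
E(v) = -2 + v
L = 135 (L = 4 - 131/(-2 + 1) = 4 - 131/(-1) = 4 - 131*(-1) = 4 - 1*(-131) = 4 + 131 = 135)
P(C, S) = -40/7 (P(C, S) = -(135 - 95)/7 = -⅐*40 = -40/7)
P(-226, -2*7 + 103)/(-43371) = -40/7/(-43371) = -40/7*(-1/43371) = 40/303597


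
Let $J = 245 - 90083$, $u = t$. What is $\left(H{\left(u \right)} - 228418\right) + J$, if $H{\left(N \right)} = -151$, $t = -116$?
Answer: $-318407$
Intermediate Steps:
$u = -116$
$J = -89838$ ($J = 245 - 90083 = -89838$)
$\left(H{\left(u \right)} - 228418\right) + J = \left(-151 - 228418\right) - 89838 = -228569 - 89838 = -318407$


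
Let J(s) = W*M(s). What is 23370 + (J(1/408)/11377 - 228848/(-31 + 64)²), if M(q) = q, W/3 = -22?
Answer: 19511936982173/842489604 ≈ 23160.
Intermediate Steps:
W = -66 (W = 3*(-22) = -66)
J(s) = -66*s
23370 + (J(1/408)/11377 - 228848/(-31 + 64)²) = 23370 + (-66/408/11377 - 228848/(-31 + 64)²) = 23370 + (-66*1/408*(1/11377) - 228848/(33²)) = 23370 + (-11/68*1/11377 - 228848/1089) = 23370 + (-11/773636 - 228848*1/1089) = 23370 + (-11/773636 - 228848/1089) = 23370 - 177045063307/842489604 = 19511936982173/842489604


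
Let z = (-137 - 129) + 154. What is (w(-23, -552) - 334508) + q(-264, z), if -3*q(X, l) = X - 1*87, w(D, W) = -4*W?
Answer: -332183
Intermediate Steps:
z = -112 (z = -266 + 154 = -112)
q(X, l) = 29 - X/3 (q(X, l) = -(X - 1*87)/3 = -(X - 87)/3 = -(-87 + X)/3 = 29 - X/3)
(w(-23, -552) - 334508) + q(-264, z) = (-4*(-552) - 334508) + (29 - ⅓*(-264)) = (2208 - 334508) + (29 + 88) = -332300 + 117 = -332183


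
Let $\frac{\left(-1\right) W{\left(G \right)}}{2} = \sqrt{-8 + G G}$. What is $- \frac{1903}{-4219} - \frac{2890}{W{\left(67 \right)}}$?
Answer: $\frac{1903}{4219} + \frac{1445 \sqrt{4481}}{4481} \approx 22.037$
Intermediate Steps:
$W{\left(G \right)} = - 2 \sqrt{-8 + G^{2}}$ ($W{\left(G \right)} = - 2 \sqrt{-8 + G G} = - 2 \sqrt{-8 + G^{2}}$)
$- \frac{1903}{-4219} - \frac{2890}{W{\left(67 \right)}} = - \frac{1903}{-4219} - \frac{2890}{\left(-2\right) \sqrt{-8 + 67^{2}}} = \left(-1903\right) \left(- \frac{1}{4219}\right) - \frac{2890}{\left(-2\right) \sqrt{-8 + 4489}} = \frac{1903}{4219} - \frac{2890}{\left(-2\right) \sqrt{4481}} = \frac{1903}{4219} - 2890 \left(- \frac{\sqrt{4481}}{8962}\right) = \frac{1903}{4219} + \frac{1445 \sqrt{4481}}{4481}$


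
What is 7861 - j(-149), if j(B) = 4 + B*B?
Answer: -14344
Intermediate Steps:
j(B) = 4 + B²
7861 - j(-149) = 7861 - (4 + (-149)²) = 7861 - (4 + 22201) = 7861 - 1*22205 = 7861 - 22205 = -14344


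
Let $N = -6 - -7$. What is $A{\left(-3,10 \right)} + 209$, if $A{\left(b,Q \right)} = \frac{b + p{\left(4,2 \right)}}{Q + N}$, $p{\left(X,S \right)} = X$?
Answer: $\frac{2300}{11} \approx 209.09$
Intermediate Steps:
$N = 1$ ($N = -6 + 7 = 1$)
$A{\left(b,Q \right)} = \frac{4 + b}{1 + Q}$ ($A{\left(b,Q \right)} = \frac{b + 4}{Q + 1} = \frac{4 + b}{1 + Q}$)
$A{\left(-3,10 \right)} + 209 = \frac{4 - 3}{1 + 10} + 209 = \frac{1}{11} \cdot 1 + 209 = \frac{1}{11} + 209 = \frac{2300}{11}$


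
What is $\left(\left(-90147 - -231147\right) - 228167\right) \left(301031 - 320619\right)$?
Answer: $1707427196$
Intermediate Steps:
$\left(\left(-90147 - -231147\right) - 228167\right) \left(301031 - 320619\right) = \left(\left(-90147 + 231147\right) - 228167\right) \left(-19588\right) = \left(141000 - 228167\right) \left(-19588\right) = \left(-87167\right) \left(-19588\right) = 1707427196$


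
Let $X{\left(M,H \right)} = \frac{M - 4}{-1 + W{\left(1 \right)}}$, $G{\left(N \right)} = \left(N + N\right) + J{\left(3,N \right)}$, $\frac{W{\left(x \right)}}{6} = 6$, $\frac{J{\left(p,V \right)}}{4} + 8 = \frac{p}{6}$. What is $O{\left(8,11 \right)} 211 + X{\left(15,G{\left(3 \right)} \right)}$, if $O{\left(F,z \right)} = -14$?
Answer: $- \frac{103379}{35} \approx -2953.7$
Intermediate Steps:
$J{\left(p,V \right)} = -32 + \frac{2 p}{3}$ ($J{\left(p,V \right)} = -32 + 4 \frac{p}{6} = -32 + \frac{2 p}{3}$)
$W{\left(x \right)} = 36$ ($W{\left(x \right)} = 6 \cdot 6 = 36$)
$G{\left(N \right)} = -30 + 2 N$ ($G{\left(N \right)} = \left(N + N\right) + \left(-32 + \frac{2}{3} \cdot 3\right) = 2 N + \left(-32 + 2\right) = 2 N - 30 = -30 + 2 N$)
$X{\left(M,H \right)} = - \frac{4}{35} + \frac{M}{35}$ ($X{\left(M,H \right)} = \frac{M - 4}{-1 + 36} = \frac{-4 + M}{35} = \left(-4 + M\right) \frac{1}{35} = - \frac{4}{35} + \frac{M}{35}$)
$O{\left(8,11 \right)} 211 + X{\left(15,G{\left(3 \right)} \right)} = \left(-14\right) 211 + \left(- \frac{4}{35} + \frac{1}{35} \cdot 15\right) = -2954 + \left(- \frac{4}{35} + \frac{3}{7}\right) = -2954 + \frac{11}{35} = - \frac{103379}{35}$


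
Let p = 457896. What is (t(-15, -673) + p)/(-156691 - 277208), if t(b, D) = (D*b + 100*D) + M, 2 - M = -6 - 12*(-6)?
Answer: -400627/433899 ≈ -0.92332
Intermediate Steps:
M = -64 (M = 2 - (-6 - 12*(-6)) = 2 - (-6 + 72) = 2 - 1*66 = 2 - 66 = -64)
t(b, D) = -64 + 100*D + D*b (t(b, D) = (D*b + 100*D) - 64 = (100*D + D*b) - 64 = -64 + 100*D + D*b)
(t(-15, -673) + p)/(-156691 - 277208) = ((-64 + 100*(-673) - 673*(-15)) + 457896)/(-156691 - 277208) = ((-64 - 67300 + 10095) + 457896)/(-433899) = (-57269 + 457896)*(-1/433899) = 400627*(-1/433899) = -400627/433899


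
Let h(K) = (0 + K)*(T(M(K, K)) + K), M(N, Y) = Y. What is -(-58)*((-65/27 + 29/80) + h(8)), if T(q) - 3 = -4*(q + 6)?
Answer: -22678493/1080 ≈ -20999.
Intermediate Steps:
T(q) = -21 - 4*q (T(q) = 3 - 4*(q + 6) = 3 - 4*(6 + q) = 3 + (-24 - 4*q) = -21 - 4*q)
h(K) = K*(-21 - 3*K) (h(K) = (0 + K)*((-21 - 4*K) + K) = K*(-21 - 3*K))
-(-58)*((-65/27 + 29/80) + h(8)) = -(-58)*((-65/27 + 29/80) - 3*8*(7 + 8)) = -(-58)*((-65*1/27 + 29*(1/80)) - 3*8*15) = -(-58)*((-65/27 + 29/80) - 360) = -(-58)*(-4417/2160 - 360) = -(-58)*(-782017)/2160 = -1*22678493/1080 = -22678493/1080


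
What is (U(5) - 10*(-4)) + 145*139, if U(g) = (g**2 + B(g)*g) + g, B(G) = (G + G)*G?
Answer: 20475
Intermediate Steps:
B(G) = 2*G**2 (B(G) = (2*G)*G = 2*G**2)
U(g) = g + g**2 + 2*g**3 (U(g) = (g**2 + (2*g**2)*g) + g = (g**2 + 2*g**3) + g = g + g**2 + 2*g**3)
(U(5) - 10*(-4)) + 145*139 = (5*(1 + 5 + 2*5**2) - 10*(-4)) + 145*139 = (5*(1 + 5 + 2*25) - 1*(-40)) + 20155 = (5*(1 + 5 + 50) + 40) + 20155 = (5*56 + 40) + 20155 = (280 + 40) + 20155 = 320 + 20155 = 20475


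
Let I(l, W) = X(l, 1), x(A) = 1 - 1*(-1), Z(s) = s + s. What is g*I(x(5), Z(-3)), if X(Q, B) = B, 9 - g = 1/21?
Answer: 188/21 ≈ 8.9524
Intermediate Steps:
Z(s) = 2*s
g = 188/21 (g = 9 - 1/21 = 188/21 ≈ 8.9524)
x(A) = 2 (x(A) = 1 + 1 = 2)
I(l, W) = 1
g*I(x(5), Z(-3)) = (188/21)*1 = 188/21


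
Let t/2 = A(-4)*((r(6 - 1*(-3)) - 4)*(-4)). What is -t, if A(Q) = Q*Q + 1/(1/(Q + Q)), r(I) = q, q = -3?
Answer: -448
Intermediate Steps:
r(I) = -3
A(Q) = Q**2 + 2*Q (A(Q) = Q**2 + 1/(1/(2*Q)) = Q**2 + 2*Q)
t = 448 (t = 2*((-4*(2 - 4))*((-3 - 4)*(-4))) = 2*((-4*(-2))*(-7*(-4))) = 2*(8*28) = 2*224 = 448)
-t = -1*448 = -448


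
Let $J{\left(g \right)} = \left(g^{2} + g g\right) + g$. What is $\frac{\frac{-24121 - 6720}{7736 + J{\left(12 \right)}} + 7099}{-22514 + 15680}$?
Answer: $- \frac{57016723}{54918024} \approx -1.0382$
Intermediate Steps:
$J{\left(g \right)} = g + 2 g^{2}$ ($J{\left(g \right)} = \left(g^{2} + g^{2}\right) + g = 2 g^{2} + g = g + 2 g^{2}$)
$\frac{\frac{-24121 - 6720}{7736 + J{\left(12 \right)}} + 7099}{-22514 + 15680} = \frac{\frac{-24121 - 6720}{7736 + 12 \left(1 + 2 \cdot 12\right)} + 7099}{-22514 + 15680} = \frac{- \frac{30841}{7736 + 12 \left(1 + 24\right)} + 7099}{-6834} = \left(- \frac{30841}{7736 + 12 \cdot 25} + 7099\right) \left(- \frac{1}{6834}\right) = \left(- \frac{30841}{7736 + 300} + 7099\right) \left(- \frac{1}{6834}\right) = \left(- \frac{30841}{8036} + 7099\right) \left(- \frac{1}{6834}\right) = \frac{57016723}{8036} \left(- \frac{1}{6834}\right) = - \frac{57016723}{54918024}$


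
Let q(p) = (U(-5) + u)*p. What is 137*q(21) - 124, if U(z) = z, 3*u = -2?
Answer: -16427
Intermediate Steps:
u = -2/3 (u = (1/3)*(-2) = -2/3 ≈ -0.66667)
q(p) = -17*p/3 (q(p) = (-5 - 2/3)*p = -17*p/3)
137*q(21) - 124 = 137*(-17/3*21) - 124 = 137*(-119) - 124 = -16303 - 124 = -16427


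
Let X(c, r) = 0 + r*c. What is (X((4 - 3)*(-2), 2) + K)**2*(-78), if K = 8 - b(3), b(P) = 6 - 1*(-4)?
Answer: -2808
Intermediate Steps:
b(P) = 10 (b(P) = 6 + 4 = 10)
K = -2 (K = 8 - 1*10 = 8 - 10 = -2)
X(c, r) = c*r (X(c, r) = 0 + c*r = c*r)
(X((4 - 3)*(-2), 2) + K)**2*(-78) = (((4 - 3)*(-2))*2 - 2)**2*(-78) = ((1*(-2))*2 - 2)**2*(-78) = (-2*2 - 2)**2*(-78) = (-4 - 2)**2*(-78) = (-6)**2*(-78) = 36*(-78) = -2808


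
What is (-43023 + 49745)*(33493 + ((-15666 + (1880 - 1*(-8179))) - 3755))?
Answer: 162208582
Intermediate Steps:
(-43023 + 49745)*(33493 + ((-15666 + (1880 - 1*(-8179))) - 3755)) = 6722*(33493 + ((-15666 + (1880 + 8179)) - 3755)) = 6722*(33493 + ((-15666 + 10059) - 3755)) = 6722*(33493 + (-5607 - 3755)) = 6722*(33493 - 9362) = 6722*24131 = 162208582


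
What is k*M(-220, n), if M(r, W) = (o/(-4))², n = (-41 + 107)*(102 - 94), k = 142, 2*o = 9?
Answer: 5751/32 ≈ 179.72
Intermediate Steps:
o = 9/2 (o = (½)*9 = 9/2 ≈ 4.5000)
n = 528 (n = 66*8 = 528)
M(r, W) = 81/64 (M(r, W) = ((9/2)/(-4))² = ((9/2)*(-¼))² = (-9/8)² = 81/64)
k*M(-220, n) = 142*(81/64) = 5751/32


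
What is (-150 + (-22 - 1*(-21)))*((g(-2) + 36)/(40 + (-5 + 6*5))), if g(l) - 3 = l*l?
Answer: -6493/65 ≈ -99.892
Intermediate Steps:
g(l) = 3 + l² (g(l) = 3 + l*l = 3 + l²)
(-150 + (-22 - 1*(-21)))*((g(-2) + 36)/(40 + (-5 + 6*5))) = (-150 + (-22 - 1*(-21)))*(((3 + (-2)²) + 36)/(40 + (-5 + 6*5))) = (-150 + (-22 + 21))*(((3 + 4) + 36)/(40 + (-5 + 30))) = (-150 - 1)*((7 + 36)/(40 + 25)) = -6493/65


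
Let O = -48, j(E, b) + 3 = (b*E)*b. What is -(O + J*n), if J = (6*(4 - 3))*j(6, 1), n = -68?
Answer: 1272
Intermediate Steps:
j(E, b) = -3 + E*b**2 (j(E, b) = -3 + (b*E)*b = -3 + (E*b)*b = -3 + E*b**2)
J = 18 (J = (6*(4 - 3))*(-3 + 6*1**2) = (6*1)*(-3 + 6*1) = 6*(-3 + 6) = 6*3 = 18)
-(O + J*n) = -(-48 + 18*(-68)) = -(-48 - 1224) = -1*(-1272) = 1272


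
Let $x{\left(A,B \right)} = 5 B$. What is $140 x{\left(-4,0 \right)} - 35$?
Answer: $-35$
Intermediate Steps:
$140 x{\left(-4,0 \right)} - 35 = 140 \cdot 5 \cdot 0 - 35 = 140 \cdot 0 - 35 = 0 - 35 = -35$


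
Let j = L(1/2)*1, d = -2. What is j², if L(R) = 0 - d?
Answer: 4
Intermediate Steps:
L(R) = 2 (L(R) = 0 - 1*(-2) = 0 + 2 = 2)
j = 2 (j = 2*1 = 2)
j² = 2² = 4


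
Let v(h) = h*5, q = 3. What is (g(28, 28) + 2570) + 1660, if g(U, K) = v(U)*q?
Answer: 4650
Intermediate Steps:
v(h) = 5*h
g(U, K) = 15*U (g(U, K) = (5*U)*3 = 15*U)
(g(28, 28) + 2570) + 1660 = (15*28 + 2570) + 1660 = (420 + 2570) + 1660 = 2990 + 1660 = 4650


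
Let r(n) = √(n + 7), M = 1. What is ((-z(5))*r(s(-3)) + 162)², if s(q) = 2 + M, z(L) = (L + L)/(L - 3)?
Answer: 26494 - 1620*√10 ≈ 21371.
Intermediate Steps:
z(L) = 2*L/(-3 + L) (z(L) = (2*L)/(-3 + L) = 2*L/(-3 + L))
s(q) = 3 (s(q) = 2 + 1 = 3)
r(n) = √(7 + n)
((-z(5))*r(s(-3)) + 162)² = ((-2*5/(-3 + 5))*√(7 + 3) + 162)² = ((-2*5/2)*√10 + 162)² = ((-1*5)*√10 + 162)² = (-5*√10 + 162)² = (162 - 5*√10)²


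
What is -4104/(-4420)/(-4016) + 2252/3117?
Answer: 4995228659/6916124280 ≈ 0.72226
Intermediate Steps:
-4104/(-4420)/(-4016) + 2252/3117 = -4104*(-1/4420)*(-1/4016) + 2252*(1/3117) = (1026/1105)*(-1/4016) + 2252/3117 = -513/2218840 + 2252/3117 = 4995228659/6916124280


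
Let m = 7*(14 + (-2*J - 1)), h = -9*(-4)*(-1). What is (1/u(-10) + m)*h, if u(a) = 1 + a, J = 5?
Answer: -752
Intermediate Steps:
h = -36 (h = 36*(-1) = -36)
m = 21 (m = 7*(14 + (-2*5 - 1)) = 7*(14 + (-10 - 1)) = 7*(14 - 11) = 7*3 = 21)
(1/u(-10) + m)*h = (1/(1 - 10) + 21)*(-36) = (1/(-9) + 21)*(-36) = (-⅑ + 21)*(-36) = (188/9)*(-36) = -752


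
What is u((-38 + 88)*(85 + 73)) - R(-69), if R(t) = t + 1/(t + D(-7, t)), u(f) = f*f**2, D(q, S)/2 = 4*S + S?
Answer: 374216601052372/759 ≈ 4.9304e+11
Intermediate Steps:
D(q, S) = 10*S (D(q, S) = 2*(4*S + S) = 2*(5*S) = 10*S)
u(f) = f**3
R(t) = t + 1/(11*t) (R(t) = t + 1/(t + 10*t) = t + 1/(11*t))
u((-38 + 88)*(85 + 73)) - R(-69) = ((-38 + 88)*(85 + 73))**3 - (-69 + (1/11)/(-69)) = (50*158)**3 - (-69 + (1/11)*(-1/69)) = 7900**3 - (-69 - 1/759) = 493039000000 - 1*(-52372/759) = 493039000000 + 52372/759 = 374216601052372/759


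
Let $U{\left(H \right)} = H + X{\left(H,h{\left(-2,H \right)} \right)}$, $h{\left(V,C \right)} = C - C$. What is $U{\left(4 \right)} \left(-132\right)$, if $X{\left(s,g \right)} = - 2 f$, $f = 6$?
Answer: $1056$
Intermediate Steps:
$h{\left(V,C \right)} = 0$
$X{\left(s,g \right)} = -12$ ($X{\left(s,g \right)} = \left(-2\right) 6 = -12$)
$U{\left(H \right)} = -12 + H$ ($U{\left(H \right)} = H - 12 = -12 + H$)
$U{\left(4 \right)} \left(-132\right) = \left(-12 + 4\right) \left(-132\right) = \left(-8\right) \left(-132\right) = 1056$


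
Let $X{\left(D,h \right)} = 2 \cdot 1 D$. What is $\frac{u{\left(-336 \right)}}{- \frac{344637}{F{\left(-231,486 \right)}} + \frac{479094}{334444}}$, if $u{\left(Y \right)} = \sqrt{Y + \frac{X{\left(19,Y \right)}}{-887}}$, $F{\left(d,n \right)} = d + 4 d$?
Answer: $\frac{532070 i \sqrt{264388090}}{141498651051} \approx 0.061142 i$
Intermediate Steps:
$F{\left(d,n \right)} = 5 d$
$X{\left(D,h \right)} = 2 D$
$u{\left(Y \right)} = \sqrt{- \frac{38}{887} + Y}$ ($u{\left(Y \right)} = \sqrt{Y + \frac{2 \cdot 19}{-887}} = \sqrt{Y + 38 \left(- \frac{1}{887}\right)} = \sqrt{Y - \frac{38}{887}} = \sqrt{- \frac{38}{887} + Y}$)
$\frac{u{\left(-336 \right)}}{- \frac{344637}{F{\left(-231,486 \right)}} + \frac{479094}{334444}} = \frac{\frac{1}{887} \sqrt{-33706 + 786769 \left(-336\right)}}{- \frac{344637}{5 \left(-231\right)} + \frac{479094}{334444}} = \frac{\frac{1}{887} \sqrt{-33706 - 264354384}}{- \frac{344637}{-1155} + 479094 \cdot \frac{1}{334444}} = \frac{\frac{1}{887} \sqrt{-264388090}}{\left(-344637\right) \left(- \frac{1}{1155}\right) + \frac{21777}{15202}} = \frac{\frac{1}{887} i \sqrt{264388090}}{\frac{114879}{385} + \frac{21777}{15202}} = \frac{\frac{1}{887} i \sqrt{264388090}}{\frac{159524973}{532070}} = \frac{i \sqrt{264388090}}{887} \cdot \frac{532070}{159524973} = \frac{532070 i \sqrt{264388090}}{141498651051}$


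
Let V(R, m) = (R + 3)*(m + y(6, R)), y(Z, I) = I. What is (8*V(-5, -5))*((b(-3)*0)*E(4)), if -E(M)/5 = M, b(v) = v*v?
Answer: 0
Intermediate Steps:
b(v) = v²
E(M) = -5*M
V(R, m) = (3 + R)*(R + m) (V(R, m) = (R + 3)*(m + R) = (3 + R)*(R + m))
(8*V(-5, -5))*((b(-3)*0)*E(4)) = (8*((-5)² + 3*(-5) + 3*(-5) - 5*(-5)))*(((-3)²*0)*(-5*4)) = (8*(25 - 15 - 15 + 25))*((9*0)*(-20)) = (8*20)*(0*(-20)) = 160*0 = 0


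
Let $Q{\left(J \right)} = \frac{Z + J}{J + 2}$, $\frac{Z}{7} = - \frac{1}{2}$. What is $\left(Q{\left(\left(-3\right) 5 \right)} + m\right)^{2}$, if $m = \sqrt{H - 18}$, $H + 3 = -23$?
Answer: $- \frac{28375}{676} + \frac{74 i \sqrt{11}}{13} \approx -41.975 + 18.879 i$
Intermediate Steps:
$H = -26$ ($H = -3 - 23 = -26$)
$Z = - \frac{7}{2}$ ($Z = 7 \left(- \frac{1}{2}\right) = - \frac{7}{2} \approx -3.5$)
$Q{\left(J \right)} = \frac{- \frac{7}{2} + J}{2 + J}$ ($Q{\left(J \right)} = \frac{- \frac{7}{2} + J}{J + 2} = \frac{- \frac{7}{2} + J}{2 + J}$)
$m = 2 i \sqrt{11}$ ($m = \sqrt{-26 - 18} = \sqrt{-44} = 2 i \sqrt{11} \approx 6.6332 i$)
$\left(Q{\left(\left(-3\right) 5 \right)} + m\right)^{2} = \left(\frac{- \frac{7}{2} - 15}{2 - 15} + 2 i \sqrt{11}\right)^{2} = \left(\frac{1}{-13} \left(- \frac{37}{2}\right) + 2 i \sqrt{11}\right)^{2} = \left(\left(- \frac{1}{13}\right) \left(- \frac{37}{2}\right) + 2 i \sqrt{11}\right)^{2} = \left(\frac{37}{26} + 2 i \sqrt{11}\right)^{2}$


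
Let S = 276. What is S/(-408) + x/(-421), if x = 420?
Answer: -23963/14314 ≈ -1.6741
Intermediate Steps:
S/(-408) + x/(-421) = 276/(-408) + 420/(-421) = 276*(-1/408) + 420*(-1/421) = -23/34 - 420/421 = -23963/14314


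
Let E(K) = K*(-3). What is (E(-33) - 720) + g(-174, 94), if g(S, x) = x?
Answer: -527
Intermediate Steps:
E(K) = -3*K
(E(-33) - 720) + g(-174, 94) = (-3*(-33) - 720) + 94 = (99 - 720) + 94 = -621 + 94 = -527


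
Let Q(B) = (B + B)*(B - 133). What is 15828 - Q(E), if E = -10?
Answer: 12968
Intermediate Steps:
Q(B) = 2*B*(-133 + B) (Q(B) = (2*B)*(-133 + B) = 2*B*(-133 + B))
15828 - Q(E) = 15828 - 2*(-10)*(-133 - 10) = 15828 - 2*(-10)*(-143) = 15828 - 1*2860 = 15828 - 2860 = 12968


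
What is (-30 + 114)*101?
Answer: 8484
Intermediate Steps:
(-30 + 114)*101 = 84*101 = 8484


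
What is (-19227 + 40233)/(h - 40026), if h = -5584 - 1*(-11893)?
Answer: -7002/11239 ≈ -0.62301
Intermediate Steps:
h = 6309 (h = -5584 + 11893 = 6309)
(-19227 + 40233)/(h - 40026) = (-19227 + 40233)/(6309 - 40026) = 21006/(-33717) = 21006*(-1/33717) = -7002/11239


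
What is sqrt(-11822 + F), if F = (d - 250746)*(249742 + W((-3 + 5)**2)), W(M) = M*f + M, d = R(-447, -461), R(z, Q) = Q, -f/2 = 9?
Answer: 6*I*sqrt(1742218565) ≈ 2.5044e+5*I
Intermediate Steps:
f = -18 (f = -2*9 = -18)
d = -461
W(M) = -17*M (W(M) = M*(-18) + M = -18*M + M = -17*M)
F = -62719856518 (F = (-461 - 250746)*(249742 - 17*(-3 + 5)**2) = -251207*(249742 - 17*2**2) = -251207*(249742 - 17*4) = -251207*(249742 - 68) = -251207*249674 = -62719856518)
sqrt(-11822 + F) = sqrt(-11822 - 62719856518) = sqrt(-62719868340) = 6*I*sqrt(1742218565)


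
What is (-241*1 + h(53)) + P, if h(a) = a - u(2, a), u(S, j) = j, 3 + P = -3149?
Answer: -3393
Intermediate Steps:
P = -3152 (P = -3 - 3149 = -3152)
h(a) = 0 (h(a) = a - a = 0)
(-241*1 + h(53)) + P = (-241*1 + 0) - 3152 = (-241 + 0) - 3152 = -241 - 3152 = -3393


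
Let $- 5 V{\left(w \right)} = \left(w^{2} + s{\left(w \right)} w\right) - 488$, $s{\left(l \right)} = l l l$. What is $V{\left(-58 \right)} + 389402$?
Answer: $- \frac{9372362}{5} \approx -1.8745 \cdot 10^{6}$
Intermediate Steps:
$s{\left(l \right)} = l^{3}$ ($s{\left(l \right)} = l^{2} l = l^{3}$)
$V{\left(w \right)} = \frac{488}{5} - \frac{w^{2}}{5} - \frac{w^{4}}{5}$ ($V{\left(w \right)} = - \frac{\left(w^{2} + w^{3} w\right) - 488}{5} = - \frac{\left(w^{2} + w^{4}\right) - 488}{5} = - \frac{-488 + w^{2} + w^{4}}{5} = \frac{488}{5} - \frac{w^{2}}{5} - \frac{w^{4}}{5}$)
$V{\left(-58 \right)} + 389402 = \left(\frac{488}{5} - \frac{\left(-58\right)^{2}}{5} - \frac{\left(-58\right)^{4}}{5}\right) + 389402 = \left(\frac{488}{5} - \frac{3364}{5} - \frac{11316496}{5}\right) + 389402 = - \frac{11319372}{5} + 389402 = - \frac{9372362}{5}$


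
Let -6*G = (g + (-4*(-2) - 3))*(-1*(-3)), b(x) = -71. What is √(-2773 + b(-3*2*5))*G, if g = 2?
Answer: -21*I*√79 ≈ -186.65*I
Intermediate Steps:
G = -7/2 (G = -(2 + (-4*(-2) - 3))*(-1*(-3))/6 = -(2 + (8 - 3))*3/6 = -(2 + 5)*3/6 = -7*3/6 = -⅙*21 = -7/2 ≈ -3.5000)
√(-2773 + b(-3*2*5))*G = √(-2773 - 71)*(-7/2) = √(-2844)*(-7/2) = (6*I*√79)*(-7/2) = -21*I*√79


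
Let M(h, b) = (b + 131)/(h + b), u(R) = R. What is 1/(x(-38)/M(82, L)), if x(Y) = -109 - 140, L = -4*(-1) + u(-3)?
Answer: -44/6889 ≈ -0.0063870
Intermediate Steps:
L = 1 (L = -4*(-1) - 3 = 4 - 3 = 1)
x(Y) = -249
M(h, b) = (131 + b)/(b + h)
1/(x(-38)/M(82, L)) = 1/(-249*(1 + 82)/(131 + 1)) = 1/(-249/(132/83)) = 1/(-249/((1/83)*132)) = 1/(-249/132/83) = 1/(-249*83/132) = 1/(-6889/44) = -44/6889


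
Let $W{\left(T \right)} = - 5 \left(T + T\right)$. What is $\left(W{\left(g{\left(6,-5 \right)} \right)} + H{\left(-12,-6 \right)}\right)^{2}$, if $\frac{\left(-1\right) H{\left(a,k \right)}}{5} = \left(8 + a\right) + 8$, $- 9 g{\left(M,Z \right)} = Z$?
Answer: $\frac{52900}{81} \approx 653.09$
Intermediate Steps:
$g{\left(M,Z \right)} = - \frac{Z}{9}$
$W{\left(T \right)} = - 10 T$ ($W{\left(T \right)} = - 5 \cdot 2 T = - 10 T$)
$H{\left(a,k \right)} = -80 - 5 a$ ($H{\left(a,k \right)} = - 5 \left(\left(8 + a\right) + 8\right) = - 5 \left(16 + a\right) = -80 - 5 a$)
$\left(W{\left(g{\left(6,-5 \right)} \right)} + H{\left(-12,-6 \right)}\right)^{2} = \left(- 10 \left(\left(- \frac{1}{9}\right) \left(-5\right)\right) - 20\right)^{2} = \left(\left(-10\right) \frac{5}{9} + \left(-80 + 60\right)\right)^{2} = \left(- \frac{50}{9} - 20\right)^{2} = \left(- \frac{230}{9}\right)^{2} = \frac{52900}{81}$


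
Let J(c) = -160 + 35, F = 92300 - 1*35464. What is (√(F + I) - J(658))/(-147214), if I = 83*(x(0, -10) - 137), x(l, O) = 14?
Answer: -125/147214 - √46627/147214 ≈ -0.0023159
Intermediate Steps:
F = 56836 (F = 92300 - 35464 = 56836)
I = -10209 (I = 83*(14 - 137) = 83*(-123) = -10209)
J(c) = -125
(√(F + I) - J(658))/(-147214) = (√(56836 - 10209) - 1*(-125))/(-147214) = (√46627 + 125)*(-1/147214) = (125 + √46627)*(-1/147214) = -125/147214 - √46627/147214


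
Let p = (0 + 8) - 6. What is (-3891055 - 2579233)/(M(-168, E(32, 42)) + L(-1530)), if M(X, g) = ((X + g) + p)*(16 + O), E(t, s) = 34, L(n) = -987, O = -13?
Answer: 6470288/1383 ≈ 4678.4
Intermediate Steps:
p = 2 (p = 8 - 6 = 2)
M(X, g) = 6 + 3*X + 3*g (M(X, g) = ((X + g) + 2)*(16 - 13) = (2 + X + g)*3 = 6 + 3*X + 3*g)
(-3891055 - 2579233)/(M(-168, E(32, 42)) + L(-1530)) = (-3891055 - 2579233)/((6 + 3*(-168) + 3*34) - 987) = -6470288/((6 - 504 + 102) - 987) = -6470288/(-396 - 987) = -6470288/(-1383) = -6470288*(-1/1383) = 6470288/1383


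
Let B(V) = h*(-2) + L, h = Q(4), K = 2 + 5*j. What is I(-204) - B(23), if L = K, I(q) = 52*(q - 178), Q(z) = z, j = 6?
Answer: -19888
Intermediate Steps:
K = 32 (K = 2 + 5*6 = 2 + 30 = 32)
I(q) = -9256 + 52*q (I(q) = 52*(-178 + q) = -9256 + 52*q)
h = 4
L = 32
B(V) = 24 (B(V) = 4*(-2) + 32 = -8 + 32 = 24)
I(-204) - B(23) = (-9256 + 52*(-204)) - 1*24 = (-9256 - 10608) - 24 = -19864 - 24 = -19888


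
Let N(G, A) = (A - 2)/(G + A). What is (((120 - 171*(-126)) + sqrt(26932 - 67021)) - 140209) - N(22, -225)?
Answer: -24064456/203 + I*sqrt(40089) ≈ -1.1854e+5 + 200.22*I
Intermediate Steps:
N(G, A) = (-2 + A)/(A + G)
(((120 - 171*(-126)) + sqrt(26932 - 67021)) - 140209) - N(22, -225) = (((120 - 171*(-126)) + sqrt(26932 - 67021)) - 140209) - (-2 - 225)/(-225 + 22) = (((120 + 21546) + sqrt(-40089)) - 140209) - (-227)/(-203) = ((21666 + I*sqrt(40089)) - 140209) - (-1)*(-227)/203 = (-118543 + I*sqrt(40089)) - 1*227/203 = (-118543 + I*sqrt(40089)) - 227/203 = -24064456/203 + I*sqrt(40089)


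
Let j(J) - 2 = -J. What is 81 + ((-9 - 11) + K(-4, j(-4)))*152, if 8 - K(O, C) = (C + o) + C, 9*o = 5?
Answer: -32863/9 ≈ -3651.4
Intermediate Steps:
j(J) = 2 - J
o = 5/9 (o = (⅑)*5 = 5/9 ≈ 0.55556)
K(O, C) = 67/9 - 2*C (K(O, C) = 8 - ((C + 5/9) + C) = 8 - ((5/9 + C) + C) = 8 - (5/9 + 2*C) = 8 + (-5/9 - 2*C) = 67/9 - 2*C)
81 + ((-9 - 11) + K(-4, j(-4)))*152 = 81 + ((-9 - 11) + (67/9 - 2*(2 - 1*(-4))))*152 = 81 + (-20 + (67/9 - 2*(2 + 4)))*152 = 81 + (-20 + (67/9 - 2*6))*152 = 81 + (-20 + (67/9 - 12))*152 = 81 + (-20 - 41/9)*152 = 81 - 221/9*152 = 81 - 33592/9 = -32863/9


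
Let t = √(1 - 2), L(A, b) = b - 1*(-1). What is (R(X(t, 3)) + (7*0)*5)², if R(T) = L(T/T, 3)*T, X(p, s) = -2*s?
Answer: 576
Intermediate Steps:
L(A, b) = 1 + b (L(A, b) = b + 1 = 1 + b)
t = I (t = √(-1) = I ≈ 1.0*I)
R(T) = 4*T (R(T) = (1 + 3)*T = 4*T)
(R(X(t, 3)) + (7*0)*5)² = (4*(-2*3) + (7*0)*5)² = (4*(-6) + 0*5)² = (-24 + 0)² = (-24)² = 576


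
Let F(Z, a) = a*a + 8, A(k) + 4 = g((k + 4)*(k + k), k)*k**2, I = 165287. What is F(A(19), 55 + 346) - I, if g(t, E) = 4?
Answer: -4478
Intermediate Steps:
A(k) = -4 + 4*k**2
F(Z, a) = 8 + a**2 (F(Z, a) = a**2 + 8 = 8 + a**2)
F(A(19), 55 + 346) - I = (8 + (55 + 346)**2) - 1*165287 = (8 + 401**2) - 165287 = (8 + 160801) - 165287 = 160809 - 165287 = -4478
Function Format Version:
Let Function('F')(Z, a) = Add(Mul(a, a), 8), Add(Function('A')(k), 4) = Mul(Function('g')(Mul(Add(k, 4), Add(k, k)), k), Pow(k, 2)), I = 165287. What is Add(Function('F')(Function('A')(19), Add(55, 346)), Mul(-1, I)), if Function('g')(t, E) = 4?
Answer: -4478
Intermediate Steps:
Function('A')(k) = Add(-4, Mul(4, Pow(k, 2)))
Function('F')(Z, a) = Add(8, Pow(a, 2)) (Function('F')(Z, a) = Add(Pow(a, 2), 8) = Add(8, Pow(a, 2)))
Add(Function('F')(Function('A')(19), Add(55, 346)), Mul(-1, I)) = Add(Add(8, Pow(Add(55, 346), 2)), Mul(-1, 165287)) = Add(Add(8, Pow(401, 2)), -165287) = Add(Add(8, 160801), -165287) = Add(160809, -165287) = -4478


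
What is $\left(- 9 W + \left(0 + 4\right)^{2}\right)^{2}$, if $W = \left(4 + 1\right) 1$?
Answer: $841$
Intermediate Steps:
$W = 5$ ($W = 5 \cdot 1 = 5$)
$\left(- 9 W + \left(0 + 4\right)^{2}\right)^{2} = \left(\left(-9\right) 5 + \left(0 + 4\right)^{2}\right)^{2} = \left(-45 + 4^{2}\right)^{2} = \left(-45 + 16\right)^{2} = \left(-29\right)^{2} = 841$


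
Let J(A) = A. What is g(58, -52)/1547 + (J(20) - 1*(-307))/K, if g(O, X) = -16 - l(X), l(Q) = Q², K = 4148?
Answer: -633923/377468 ≈ -1.6794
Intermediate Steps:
g(O, X) = -16 - X²
g(58, -52)/1547 + (J(20) - 1*(-307))/K = (-16 - 1*(-52)²)/1547 + (20 - 1*(-307))/4148 = (-16 - 1*2704)*(1/1547) + (20 + 307)*(1/4148) = (-16 - 2704)*(1/1547) + 327*(1/4148) = -2720*1/1547 + 327/4148 = -160/91 + 327/4148 = -633923/377468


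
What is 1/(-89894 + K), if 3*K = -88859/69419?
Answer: -208257/18721143617 ≈ -1.1124e-5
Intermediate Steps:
K = -88859/208257 (K = (-88859/69419)/3 = (-88859*1/69419)/3 = (1/3)*(-88859/69419) = -88859/208257 ≈ -0.42668)
1/(-89894 + K) = 1/(-89894 - 88859/208257) = 1/(-18721143617/208257) = -208257/18721143617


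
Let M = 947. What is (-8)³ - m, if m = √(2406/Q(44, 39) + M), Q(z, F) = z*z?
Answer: -512 - √1835798/44 ≈ -542.79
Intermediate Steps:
Q(z, F) = z²
m = √1835798/44 (m = √(2406/(44²) + 947) = √(2406/1936 + 947) = √(2406*(1/1936) + 947) = √(1203/968 + 947) = √(917899/968) = √1835798/44 ≈ 30.794)
(-8)³ - m = (-8)³ - √1835798/44 = -512 - √1835798/44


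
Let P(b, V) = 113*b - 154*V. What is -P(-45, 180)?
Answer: 32805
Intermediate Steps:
P(b, V) = -154*V + 113*b
-P(-45, 180) = -(-154*180 + 113*(-45)) = -(-27720 - 5085) = -1*(-32805) = 32805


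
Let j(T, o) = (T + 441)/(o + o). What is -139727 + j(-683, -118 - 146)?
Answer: -3353437/24 ≈ -1.3973e+5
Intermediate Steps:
j(T, o) = (441 + T)/(2*o) (j(T, o) = (441 + T)/((2*o)) = (441 + T)*(1/(2*o)) = (441 + T)/(2*o))
-139727 + j(-683, -118 - 146) = -139727 + (441 - 683)/(2*(-118 - 146)) = -139727 + (1/2)*(-242)/(-264) = -139727 + (1/2)*(-1/264)*(-242) = -139727 + 11/24 = -3353437/24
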